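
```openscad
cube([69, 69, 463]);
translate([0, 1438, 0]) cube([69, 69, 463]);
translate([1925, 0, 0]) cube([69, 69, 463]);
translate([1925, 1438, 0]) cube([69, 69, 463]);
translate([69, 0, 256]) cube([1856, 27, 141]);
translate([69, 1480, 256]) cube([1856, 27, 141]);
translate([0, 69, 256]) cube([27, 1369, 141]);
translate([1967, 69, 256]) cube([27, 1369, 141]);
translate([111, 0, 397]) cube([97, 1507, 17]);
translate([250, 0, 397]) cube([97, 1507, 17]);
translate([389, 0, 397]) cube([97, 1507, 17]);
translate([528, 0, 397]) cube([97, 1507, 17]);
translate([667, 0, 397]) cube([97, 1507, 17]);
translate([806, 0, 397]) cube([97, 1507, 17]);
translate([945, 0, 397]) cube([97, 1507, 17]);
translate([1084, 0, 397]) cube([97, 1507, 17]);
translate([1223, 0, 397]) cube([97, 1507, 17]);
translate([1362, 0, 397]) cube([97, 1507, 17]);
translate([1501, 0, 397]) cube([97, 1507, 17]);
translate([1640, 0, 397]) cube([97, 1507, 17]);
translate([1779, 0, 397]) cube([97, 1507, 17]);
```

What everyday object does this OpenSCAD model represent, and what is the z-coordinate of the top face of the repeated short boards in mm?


A bed frame. The slat-top height is 414 mm.

Four posts, four rails, and a row of slats — a bed frame. Slats sit on the rails at z = 256 + 141 = 397; with slat thickness 17, the top is 414 mm.


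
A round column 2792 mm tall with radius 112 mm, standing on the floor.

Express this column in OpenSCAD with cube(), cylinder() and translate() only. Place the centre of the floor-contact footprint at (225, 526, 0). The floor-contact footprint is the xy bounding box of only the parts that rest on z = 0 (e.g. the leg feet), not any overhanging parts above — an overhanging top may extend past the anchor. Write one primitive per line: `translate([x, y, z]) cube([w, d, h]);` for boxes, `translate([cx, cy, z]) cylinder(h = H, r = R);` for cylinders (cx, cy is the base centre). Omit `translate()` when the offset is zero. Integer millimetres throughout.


translate([225, 526, 0]) cylinder(h = 2792, r = 112);


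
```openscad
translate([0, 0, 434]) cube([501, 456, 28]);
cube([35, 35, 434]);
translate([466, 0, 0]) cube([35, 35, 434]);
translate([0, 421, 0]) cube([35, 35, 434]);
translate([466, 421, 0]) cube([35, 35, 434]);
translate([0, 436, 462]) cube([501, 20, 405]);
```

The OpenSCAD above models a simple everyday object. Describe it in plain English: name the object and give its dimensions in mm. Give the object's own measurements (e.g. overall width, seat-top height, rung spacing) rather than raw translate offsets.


A chair. The seat is a 501×456×28 mm slab with its top at z = 462 mm, on four 35×35 mm corner legs (flush with the seat edges, standing on z = 0). A flat backrest 20 mm thick, 405 mm tall, spans the full seat width and rises from the seat top along its +y edge, rear face flush with the rear of the seat.


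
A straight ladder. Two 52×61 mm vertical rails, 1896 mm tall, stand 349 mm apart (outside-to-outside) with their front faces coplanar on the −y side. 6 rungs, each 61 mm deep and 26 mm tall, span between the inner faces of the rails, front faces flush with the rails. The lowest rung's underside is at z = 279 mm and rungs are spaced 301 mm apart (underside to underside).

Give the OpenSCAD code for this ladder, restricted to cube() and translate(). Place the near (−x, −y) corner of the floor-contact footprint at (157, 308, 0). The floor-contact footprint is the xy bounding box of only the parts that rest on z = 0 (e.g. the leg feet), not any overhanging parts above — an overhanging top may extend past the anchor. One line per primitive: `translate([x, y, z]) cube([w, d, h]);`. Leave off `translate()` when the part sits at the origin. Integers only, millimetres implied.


translate([157, 308, 0]) cube([52, 61, 1896]);
translate([454, 308, 0]) cube([52, 61, 1896]);
translate([209, 308, 279]) cube([245, 61, 26]);
translate([209, 308, 580]) cube([245, 61, 26]);
translate([209, 308, 881]) cube([245, 61, 26]);
translate([209, 308, 1182]) cube([245, 61, 26]);
translate([209, 308, 1483]) cube([245, 61, 26]);
translate([209, 308, 1784]) cube([245, 61, 26]);


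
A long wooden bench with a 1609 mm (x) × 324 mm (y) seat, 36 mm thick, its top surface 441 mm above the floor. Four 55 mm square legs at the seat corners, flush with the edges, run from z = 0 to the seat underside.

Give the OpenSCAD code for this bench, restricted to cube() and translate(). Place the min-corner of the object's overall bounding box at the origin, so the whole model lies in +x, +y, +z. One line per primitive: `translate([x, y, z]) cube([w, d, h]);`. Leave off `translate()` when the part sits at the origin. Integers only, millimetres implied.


// leg_h = 441 − 36 = 405
translate([0, 0, 405]) cube([1609, 324, 36]);
cube([55, 55, 405]);
translate([0, 269, 0]) cube([55, 55, 405]);
translate([1554, 0, 0]) cube([55, 55, 405]);
translate([1554, 269, 0]) cube([55, 55, 405]);


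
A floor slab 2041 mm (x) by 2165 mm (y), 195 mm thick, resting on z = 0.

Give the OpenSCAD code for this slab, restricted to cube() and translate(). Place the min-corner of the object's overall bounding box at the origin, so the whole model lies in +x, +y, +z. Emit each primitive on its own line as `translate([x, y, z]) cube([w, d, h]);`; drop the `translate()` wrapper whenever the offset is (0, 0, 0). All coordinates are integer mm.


cube([2041, 2165, 195]);


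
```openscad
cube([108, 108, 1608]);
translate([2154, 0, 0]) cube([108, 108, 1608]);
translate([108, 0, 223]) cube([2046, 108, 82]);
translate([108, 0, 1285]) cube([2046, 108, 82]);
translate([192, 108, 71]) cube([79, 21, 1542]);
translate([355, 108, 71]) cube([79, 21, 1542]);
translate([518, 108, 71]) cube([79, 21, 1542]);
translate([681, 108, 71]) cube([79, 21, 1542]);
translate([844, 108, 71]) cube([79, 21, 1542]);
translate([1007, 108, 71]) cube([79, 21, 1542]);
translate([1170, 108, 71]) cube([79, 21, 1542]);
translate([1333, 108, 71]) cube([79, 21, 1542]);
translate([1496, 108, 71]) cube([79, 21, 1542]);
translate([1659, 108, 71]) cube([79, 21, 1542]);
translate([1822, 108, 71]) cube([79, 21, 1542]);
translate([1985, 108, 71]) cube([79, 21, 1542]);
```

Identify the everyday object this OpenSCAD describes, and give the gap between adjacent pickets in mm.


A fence section. The picket gap is 84 mm.

Two posts, two rails, 12 pickets — a fence section. Span 2046 mm holds 12 pickets of 79 mm with 13 equal gaps: ⌊(2046 − 12·79) / 13⌋ = 84 mm.


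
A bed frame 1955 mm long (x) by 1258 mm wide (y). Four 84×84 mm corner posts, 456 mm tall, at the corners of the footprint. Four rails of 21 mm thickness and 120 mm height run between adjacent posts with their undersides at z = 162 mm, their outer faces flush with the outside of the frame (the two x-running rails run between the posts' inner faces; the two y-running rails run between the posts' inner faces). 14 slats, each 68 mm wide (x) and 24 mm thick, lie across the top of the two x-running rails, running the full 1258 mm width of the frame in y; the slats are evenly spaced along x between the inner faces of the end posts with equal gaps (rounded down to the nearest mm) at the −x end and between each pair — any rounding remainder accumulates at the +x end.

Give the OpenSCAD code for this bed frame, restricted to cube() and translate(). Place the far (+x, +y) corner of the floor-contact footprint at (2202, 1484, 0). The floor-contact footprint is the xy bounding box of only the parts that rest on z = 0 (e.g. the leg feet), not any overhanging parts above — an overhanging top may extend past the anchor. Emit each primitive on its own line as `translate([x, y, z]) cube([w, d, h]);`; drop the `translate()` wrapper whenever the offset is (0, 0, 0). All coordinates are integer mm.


translate([247, 226, 0]) cube([84, 84, 456]);
translate([247, 1400, 0]) cube([84, 84, 456]);
translate([2118, 226, 0]) cube([84, 84, 456]);
translate([2118, 1400, 0]) cube([84, 84, 456]);
translate([331, 226, 162]) cube([1787, 21, 120]);
translate([331, 1463, 162]) cube([1787, 21, 120]);
translate([247, 310, 162]) cube([21, 1090, 120]);
translate([2181, 310, 162]) cube([21, 1090, 120]);
translate([386, 226, 282]) cube([68, 1258, 24]);
translate([509, 226, 282]) cube([68, 1258, 24]);
translate([632, 226, 282]) cube([68, 1258, 24]);
translate([755, 226, 282]) cube([68, 1258, 24]);
translate([878, 226, 282]) cube([68, 1258, 24]);
translate([1001, 226, 282]) cube([68, 1258, 24]);
translate([1124, 226, 282]) cube([68, 1258, 24]);
translate([1247, 226, 282]) cube([68, 1258, 24]);
translate([1370, 226, 282]) cube([68, 1258, 24]);
translate([1493, 226, 282]) cube([68, 1258, 24]);
translate([1616, 226, 282]) cube([68, 1258, 24]);
translate([1739, 226, 282]) cube([68, 1258, 24]);
translate([1862, 226, 282]) cube([68, 1258, 24]);
translate([1985, 226, 282]) cube([68, 1258, 24]);


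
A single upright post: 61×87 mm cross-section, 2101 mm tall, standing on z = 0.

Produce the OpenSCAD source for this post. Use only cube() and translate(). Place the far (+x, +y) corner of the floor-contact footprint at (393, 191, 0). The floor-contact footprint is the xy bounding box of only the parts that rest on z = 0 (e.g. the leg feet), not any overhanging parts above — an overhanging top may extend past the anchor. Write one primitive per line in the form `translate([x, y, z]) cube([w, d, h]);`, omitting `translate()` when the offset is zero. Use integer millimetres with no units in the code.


translate([332, 104, 0]) cube([61, 87, 2101]);


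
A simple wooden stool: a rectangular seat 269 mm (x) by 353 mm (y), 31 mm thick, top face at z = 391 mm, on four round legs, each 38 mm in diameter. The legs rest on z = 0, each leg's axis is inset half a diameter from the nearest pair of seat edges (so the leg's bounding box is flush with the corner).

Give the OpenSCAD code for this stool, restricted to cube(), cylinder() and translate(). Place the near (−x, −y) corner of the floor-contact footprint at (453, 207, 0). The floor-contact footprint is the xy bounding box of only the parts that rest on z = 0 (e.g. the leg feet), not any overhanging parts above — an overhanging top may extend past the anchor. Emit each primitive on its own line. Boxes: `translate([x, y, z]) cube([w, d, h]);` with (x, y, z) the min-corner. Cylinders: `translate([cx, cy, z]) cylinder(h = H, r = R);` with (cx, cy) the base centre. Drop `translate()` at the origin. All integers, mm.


translate([453, 207, 360]) cube([269, 353, 31]);
translate([472, 226, 0]) cylinder(h = 360, r = 19);
translate([703, 226, 0]) cylinder(h = 360, r = 19);
translate([472, 541, 0]) cylinder(h = 360, r = 19);
translate([703, 541, 0]) cylinder(h = 360, r = 19);


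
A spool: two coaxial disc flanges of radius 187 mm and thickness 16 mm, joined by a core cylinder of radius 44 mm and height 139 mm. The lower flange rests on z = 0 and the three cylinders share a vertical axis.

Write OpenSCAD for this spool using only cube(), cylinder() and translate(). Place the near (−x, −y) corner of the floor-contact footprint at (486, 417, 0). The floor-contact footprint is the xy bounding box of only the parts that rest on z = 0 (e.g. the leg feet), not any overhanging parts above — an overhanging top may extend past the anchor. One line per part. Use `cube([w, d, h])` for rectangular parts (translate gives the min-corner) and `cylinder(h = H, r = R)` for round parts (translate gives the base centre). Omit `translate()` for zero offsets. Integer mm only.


translate([673, 604, 0]) cylinder(h = 16, r = 187);
translate([673, 604, 16]) cylinder(h = 139, r = 44);
translate([673, 604, 155]) cylinder(h = 16, r = 187);


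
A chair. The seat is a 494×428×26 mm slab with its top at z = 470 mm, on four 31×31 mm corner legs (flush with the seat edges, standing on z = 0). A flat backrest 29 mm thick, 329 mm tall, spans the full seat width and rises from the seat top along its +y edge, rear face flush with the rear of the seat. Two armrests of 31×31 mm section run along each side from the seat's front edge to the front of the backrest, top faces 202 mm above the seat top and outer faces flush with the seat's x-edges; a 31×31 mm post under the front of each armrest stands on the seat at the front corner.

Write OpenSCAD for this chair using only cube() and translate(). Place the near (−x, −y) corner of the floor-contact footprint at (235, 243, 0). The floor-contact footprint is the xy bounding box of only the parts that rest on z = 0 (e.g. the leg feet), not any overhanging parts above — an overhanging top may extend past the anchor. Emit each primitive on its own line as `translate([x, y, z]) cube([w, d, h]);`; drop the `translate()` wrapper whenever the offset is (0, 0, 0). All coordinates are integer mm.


translate([235, 243, 444]) cube([494, 428, 26]);
translate([235, 243, 0]) cube([31, 31, 444]);
translate([698, 243, 0]) cube([31, 31, 444]);
translate([235, 640, 0]) cube([31, 31, 444]);
translate([698, 640, 0]) cube([31, 31, 444]);
translate([235, 642, 470]) cube([494, 29, 329]);
translate([235, 243, 641]) cube([31, 399, 31]);
translate([698, 243, 641]) cube([31, 399, 31]);
translate([235, 243, 470]) cube([31, 31, 171]);
translate([698, 243, 470]) cube([31, 31, 171]);


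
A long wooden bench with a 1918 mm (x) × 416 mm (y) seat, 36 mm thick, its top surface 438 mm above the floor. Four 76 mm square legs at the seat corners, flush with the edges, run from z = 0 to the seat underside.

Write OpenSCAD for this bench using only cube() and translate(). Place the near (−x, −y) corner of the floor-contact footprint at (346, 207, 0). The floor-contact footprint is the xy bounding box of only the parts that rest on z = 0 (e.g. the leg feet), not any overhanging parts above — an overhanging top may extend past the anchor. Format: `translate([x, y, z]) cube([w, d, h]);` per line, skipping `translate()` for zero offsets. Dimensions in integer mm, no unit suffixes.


// leg_h = 438 − 36 = 402
translate([346, 207, 402]) cube([1918, 416, 36]);
translate([346, 207, 0]) cube([76, 76, 402]);
translate([346, 547, 0]) cube([76, 76, 402]);
translate([2188, 207, 0]) cube([76, 76, 402]);
translate([2188, 547, 0]) cube([76, 76, 402]);


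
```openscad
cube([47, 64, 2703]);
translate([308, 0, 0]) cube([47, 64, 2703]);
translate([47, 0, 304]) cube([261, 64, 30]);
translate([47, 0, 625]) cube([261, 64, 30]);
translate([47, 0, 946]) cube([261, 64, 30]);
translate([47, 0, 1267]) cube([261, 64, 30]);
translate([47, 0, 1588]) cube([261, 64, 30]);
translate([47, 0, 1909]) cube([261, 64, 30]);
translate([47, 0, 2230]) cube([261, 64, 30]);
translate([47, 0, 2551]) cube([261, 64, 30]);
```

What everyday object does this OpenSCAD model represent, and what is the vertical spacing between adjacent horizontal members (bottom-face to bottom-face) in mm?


A ladder. The rung spacing is 321 mm.

Two tall 47×64 posts with 8 short bars between them — a ladder. Adjacent rungs sit at z = 304 and z = 625, so the spacing is 625 − 304 = 321 mm.


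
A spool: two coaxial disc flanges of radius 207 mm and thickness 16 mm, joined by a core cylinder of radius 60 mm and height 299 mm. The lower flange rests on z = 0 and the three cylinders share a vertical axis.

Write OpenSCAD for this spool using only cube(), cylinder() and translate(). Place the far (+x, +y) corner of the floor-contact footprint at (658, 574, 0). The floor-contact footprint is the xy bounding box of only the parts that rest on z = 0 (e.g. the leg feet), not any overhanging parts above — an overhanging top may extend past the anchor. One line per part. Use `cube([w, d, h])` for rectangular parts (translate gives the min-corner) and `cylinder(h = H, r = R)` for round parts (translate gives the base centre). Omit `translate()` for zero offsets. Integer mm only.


translate([451, 367, 0]) cylinder(h = 16, r = 207);
translate([451, 367, 16]) cylinder(h = 299, r = 60);
translate([451, 367, 315]) cylinder(h = 16, r = 207);


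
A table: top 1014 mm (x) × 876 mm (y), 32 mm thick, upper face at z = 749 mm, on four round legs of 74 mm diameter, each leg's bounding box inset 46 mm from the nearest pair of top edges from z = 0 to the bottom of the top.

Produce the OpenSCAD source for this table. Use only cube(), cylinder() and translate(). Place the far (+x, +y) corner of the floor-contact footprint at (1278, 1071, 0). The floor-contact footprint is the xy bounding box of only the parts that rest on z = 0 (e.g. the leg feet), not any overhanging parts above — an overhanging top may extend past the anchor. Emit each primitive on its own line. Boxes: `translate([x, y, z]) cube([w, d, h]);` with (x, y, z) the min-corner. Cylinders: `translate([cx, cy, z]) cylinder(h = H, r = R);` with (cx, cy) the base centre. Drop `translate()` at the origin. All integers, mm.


translate([310, 241, 717]) cube([1014, 876, 32]);
translate([393, 324, 0]) cylinder(h = 717, r = 37);
translate([1241, 324, 0]) cylinder(h = 717, r = 37);
translate([393, 1034, 0]) cylinder(h = 717, r = 37);
translate([1241, 1034, 0]) cylinder(h = 717, r = 37);


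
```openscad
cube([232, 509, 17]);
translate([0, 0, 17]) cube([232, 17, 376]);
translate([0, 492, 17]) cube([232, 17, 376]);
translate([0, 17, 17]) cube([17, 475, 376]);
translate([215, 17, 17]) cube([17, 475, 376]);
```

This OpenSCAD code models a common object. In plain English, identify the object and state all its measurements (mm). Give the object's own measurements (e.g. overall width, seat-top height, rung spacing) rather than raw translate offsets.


An open-topped rectangular box: outside dimensions 232×509×393 mm, with a uniform wall and base thickness of 17 mm. The base is a full 232×509 slab on the floor; four walls sit on top of the base. The front and back walls (the −y and +y sides) span the full width; the two side walls fit between them.


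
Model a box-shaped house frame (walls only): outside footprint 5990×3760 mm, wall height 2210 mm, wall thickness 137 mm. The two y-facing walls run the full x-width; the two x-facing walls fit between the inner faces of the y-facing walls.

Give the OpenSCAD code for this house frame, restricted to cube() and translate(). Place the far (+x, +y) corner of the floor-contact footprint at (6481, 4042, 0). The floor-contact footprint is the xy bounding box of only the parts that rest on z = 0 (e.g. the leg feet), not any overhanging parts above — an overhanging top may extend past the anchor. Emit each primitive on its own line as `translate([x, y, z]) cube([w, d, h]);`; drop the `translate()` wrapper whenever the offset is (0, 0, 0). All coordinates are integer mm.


translate([491, 282, 0]) cube([5990, 137, 2210]);
translate([491, 3905, 0]) cube([5990, 137, 2210]);
translate([491, 419, 0]) cube([137, 3486, 2210]);
translate([6344, 419, 0]) cube([137, 3486, 2210]);


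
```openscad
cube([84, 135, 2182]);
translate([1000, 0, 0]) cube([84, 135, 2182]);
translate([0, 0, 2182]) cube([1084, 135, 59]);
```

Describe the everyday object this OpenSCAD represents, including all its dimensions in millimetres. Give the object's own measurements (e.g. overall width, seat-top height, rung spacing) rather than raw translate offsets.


A door frame. The clear opening is 916 mm wide and 2182 mm high. Two 84 mm wide jambs, 135 mm deep, stand either side of the opening from the floor to the top of the opening. A 59 mm thick head sits across the top of both jambs, spanning the full outside width of the frame.


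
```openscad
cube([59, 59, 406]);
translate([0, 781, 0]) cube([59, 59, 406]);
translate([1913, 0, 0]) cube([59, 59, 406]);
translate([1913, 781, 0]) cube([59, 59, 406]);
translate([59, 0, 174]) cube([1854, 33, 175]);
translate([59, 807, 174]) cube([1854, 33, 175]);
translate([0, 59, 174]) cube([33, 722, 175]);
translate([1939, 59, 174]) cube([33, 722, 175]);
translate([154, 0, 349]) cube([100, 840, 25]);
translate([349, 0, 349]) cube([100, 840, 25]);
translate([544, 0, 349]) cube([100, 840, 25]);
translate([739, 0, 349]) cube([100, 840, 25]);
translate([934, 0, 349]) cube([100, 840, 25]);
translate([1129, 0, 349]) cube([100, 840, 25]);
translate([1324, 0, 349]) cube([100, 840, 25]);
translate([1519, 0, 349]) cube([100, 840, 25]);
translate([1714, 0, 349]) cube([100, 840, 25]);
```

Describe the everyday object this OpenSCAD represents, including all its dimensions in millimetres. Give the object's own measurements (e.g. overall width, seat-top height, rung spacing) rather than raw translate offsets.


A bed frame 1972 mm long (x) by 840 mm wide (y). Four 59×59 mm corner posts, 406 mm tall, at the corners of the footprint. Four rails of 33 mm thickness and 175 mm height run between adjacent posts with their undersides at z = 174 mm, their outer faces flush with the outside of the frame (the two x-running rails run between the posts' inner faces; the two y-running rails run between the posts' inner faces). 9 slats, each 100 mm wide (x) and 25 mm thick, lie across the top of the two x-running rails, running the full 840 mm width of the frame in y; along x they sit between the end posts with a 95 mm gap after the −x posts and between neighbouring slats, leaving 99 mm before the +x posts.


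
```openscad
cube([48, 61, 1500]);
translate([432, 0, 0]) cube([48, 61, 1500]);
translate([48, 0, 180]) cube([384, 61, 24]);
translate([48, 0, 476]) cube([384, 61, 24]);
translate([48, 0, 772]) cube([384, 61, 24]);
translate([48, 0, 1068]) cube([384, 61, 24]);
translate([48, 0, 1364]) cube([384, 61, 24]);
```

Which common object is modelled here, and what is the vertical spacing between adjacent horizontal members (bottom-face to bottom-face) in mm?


A ladder. The rung spacing is 296 mm.

Two tall 48×61 posts with 5 short bars between them — a ladder. Adjacent rungs sit at z = 180 and z = 476, so the spacing is 476 − 180 = 296 mm.


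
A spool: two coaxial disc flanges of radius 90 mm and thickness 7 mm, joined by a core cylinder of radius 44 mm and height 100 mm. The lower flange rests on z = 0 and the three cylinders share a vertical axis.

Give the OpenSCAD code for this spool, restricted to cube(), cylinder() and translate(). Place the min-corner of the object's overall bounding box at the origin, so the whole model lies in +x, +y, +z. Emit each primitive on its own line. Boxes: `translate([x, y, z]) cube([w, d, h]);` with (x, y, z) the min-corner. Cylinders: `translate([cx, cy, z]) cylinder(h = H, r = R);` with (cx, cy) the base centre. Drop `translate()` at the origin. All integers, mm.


translate([90, 90, 0]) cylinder(h = 7, r = 90);
translate([90, 90, 7]) cylinder(h = 100, r = 44);
translate([90, 90, 107]) cylinder(h = 7, r = 90);


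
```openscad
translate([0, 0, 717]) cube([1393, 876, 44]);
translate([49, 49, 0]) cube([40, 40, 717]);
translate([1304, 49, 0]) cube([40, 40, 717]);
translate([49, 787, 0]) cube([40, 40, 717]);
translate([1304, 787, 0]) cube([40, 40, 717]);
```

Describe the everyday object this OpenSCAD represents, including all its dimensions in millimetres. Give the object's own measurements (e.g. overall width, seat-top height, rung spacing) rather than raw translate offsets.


A table: top 1393 mm (x) × 876 mm (y), 44 mm thick, upper face at z = 761 mm, on four 40×40 mm square legs, each inset 49 mm from the nearest pair of top edges from z = 0 to the bottom of the top.


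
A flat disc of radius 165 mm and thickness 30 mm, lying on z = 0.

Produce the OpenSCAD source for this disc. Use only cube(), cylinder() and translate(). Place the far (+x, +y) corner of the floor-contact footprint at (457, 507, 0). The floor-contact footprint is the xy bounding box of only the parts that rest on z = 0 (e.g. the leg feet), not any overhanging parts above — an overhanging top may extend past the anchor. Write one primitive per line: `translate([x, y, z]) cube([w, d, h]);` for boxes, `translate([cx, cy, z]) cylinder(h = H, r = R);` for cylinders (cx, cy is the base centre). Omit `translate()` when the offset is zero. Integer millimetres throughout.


translate([292, 342, 0]) cylinder(h = 30, r = 165);


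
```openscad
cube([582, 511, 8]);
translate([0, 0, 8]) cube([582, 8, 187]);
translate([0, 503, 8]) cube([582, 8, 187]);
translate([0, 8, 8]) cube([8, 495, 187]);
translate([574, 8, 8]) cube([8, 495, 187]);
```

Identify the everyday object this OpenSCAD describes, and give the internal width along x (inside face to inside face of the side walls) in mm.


An open box. The internal width is 566 mm.

A 582×511 base slab with four walls standing on it — an open box. The base is 582 mm wide and the walls are 8 mm thick, so the internal width is 582 − 2 × 8 = 566 mm.


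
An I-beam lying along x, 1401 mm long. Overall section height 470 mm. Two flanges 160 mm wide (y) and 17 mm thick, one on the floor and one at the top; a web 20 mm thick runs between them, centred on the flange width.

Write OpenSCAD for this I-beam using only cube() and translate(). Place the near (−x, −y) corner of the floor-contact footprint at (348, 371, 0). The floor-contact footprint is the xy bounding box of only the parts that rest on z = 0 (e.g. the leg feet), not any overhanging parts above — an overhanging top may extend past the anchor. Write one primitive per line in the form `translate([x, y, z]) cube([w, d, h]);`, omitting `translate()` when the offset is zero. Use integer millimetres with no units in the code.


translate([348, 371, 0]) cube([1401, 160, 17]);
translate([348, 441, 17]) cube([1401, 20, 436]);
translate([348, 371, 453]) cube([1401, 160, 17]);


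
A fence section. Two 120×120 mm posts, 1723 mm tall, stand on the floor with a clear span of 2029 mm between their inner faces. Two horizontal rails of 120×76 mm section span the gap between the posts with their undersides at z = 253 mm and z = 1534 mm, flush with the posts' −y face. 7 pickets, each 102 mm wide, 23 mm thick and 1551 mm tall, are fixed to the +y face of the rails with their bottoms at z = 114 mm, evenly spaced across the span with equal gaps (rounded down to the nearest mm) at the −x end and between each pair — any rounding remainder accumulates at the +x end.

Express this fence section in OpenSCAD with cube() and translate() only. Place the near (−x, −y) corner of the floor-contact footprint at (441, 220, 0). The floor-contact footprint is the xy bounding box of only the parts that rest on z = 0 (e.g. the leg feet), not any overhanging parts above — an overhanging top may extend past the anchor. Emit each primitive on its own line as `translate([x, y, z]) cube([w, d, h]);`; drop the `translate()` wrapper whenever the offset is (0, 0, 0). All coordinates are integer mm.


translate([441, 220, 0]) cube([120, 120, 1723]);
translate([2590, 220, 0]) cube([120, 120, 1723]);
translate([561, 220, 253]) cube([2029, 120, 76]);
translate([561, 220, 1534]) cube([2029, 120, 76]);
translate([725, 340, 114]) cube([102, 23, 1551]);
translate([991, 340, 114]) cube([102, 23, 1551]);
translate([1257, 340, 114]) cube([102, 23, 1551]);
translate([1523, 340, 114]) cube([102, 23, 1551]);
translate([1789, 340, 114]) cube([102, 23, 1551]);
translate([2055, 340, 114]) cube([102, 23, 1551]);
translate([2321, 340, 114]) cube([102, 23, 1551]);


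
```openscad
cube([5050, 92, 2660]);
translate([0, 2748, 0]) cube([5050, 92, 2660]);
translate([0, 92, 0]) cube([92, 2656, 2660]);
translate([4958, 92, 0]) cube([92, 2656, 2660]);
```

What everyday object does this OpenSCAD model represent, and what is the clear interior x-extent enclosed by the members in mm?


A house (or room) frame. The interior width is 4866 mm.

Four 2660 mm walls enclosing a rectangle with no floor or roof — a room or house frame. Outside width is 5050 mm and wall thickness is 92 mm, so the interior width is 5050 − 2 × 92 = 4866 mm.


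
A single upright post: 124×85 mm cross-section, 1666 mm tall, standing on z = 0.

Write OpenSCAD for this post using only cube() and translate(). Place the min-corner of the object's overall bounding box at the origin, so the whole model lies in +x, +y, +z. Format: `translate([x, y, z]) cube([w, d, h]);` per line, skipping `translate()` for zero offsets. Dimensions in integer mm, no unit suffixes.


cube([124, 85, 1666]);


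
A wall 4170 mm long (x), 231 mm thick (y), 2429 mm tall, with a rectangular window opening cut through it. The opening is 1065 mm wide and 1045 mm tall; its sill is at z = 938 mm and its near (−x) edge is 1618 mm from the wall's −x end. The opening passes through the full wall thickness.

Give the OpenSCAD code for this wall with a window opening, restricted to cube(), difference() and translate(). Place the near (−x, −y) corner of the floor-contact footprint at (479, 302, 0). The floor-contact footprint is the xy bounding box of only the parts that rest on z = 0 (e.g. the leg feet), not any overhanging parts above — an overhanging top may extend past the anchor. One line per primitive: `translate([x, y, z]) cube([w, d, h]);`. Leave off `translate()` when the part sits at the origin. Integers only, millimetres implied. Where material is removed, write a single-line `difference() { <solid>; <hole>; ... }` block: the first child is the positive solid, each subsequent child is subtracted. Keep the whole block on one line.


difference() { translate([479, 302, 0]) cube([4170, 231, 2429]); translate([2097, 302, 938]) cube([1065, 231, 1045]); }


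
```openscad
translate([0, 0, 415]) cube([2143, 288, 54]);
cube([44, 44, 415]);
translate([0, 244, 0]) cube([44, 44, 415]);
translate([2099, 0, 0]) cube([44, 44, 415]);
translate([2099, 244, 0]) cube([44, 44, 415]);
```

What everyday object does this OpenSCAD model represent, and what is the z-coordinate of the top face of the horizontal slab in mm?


A bench. The seat-top height is 469 mm.

A long slab on four corner posts — a bench. The slab sits at z = 415 with thickness 54, so the top is 415 + 54 = 469 mm.


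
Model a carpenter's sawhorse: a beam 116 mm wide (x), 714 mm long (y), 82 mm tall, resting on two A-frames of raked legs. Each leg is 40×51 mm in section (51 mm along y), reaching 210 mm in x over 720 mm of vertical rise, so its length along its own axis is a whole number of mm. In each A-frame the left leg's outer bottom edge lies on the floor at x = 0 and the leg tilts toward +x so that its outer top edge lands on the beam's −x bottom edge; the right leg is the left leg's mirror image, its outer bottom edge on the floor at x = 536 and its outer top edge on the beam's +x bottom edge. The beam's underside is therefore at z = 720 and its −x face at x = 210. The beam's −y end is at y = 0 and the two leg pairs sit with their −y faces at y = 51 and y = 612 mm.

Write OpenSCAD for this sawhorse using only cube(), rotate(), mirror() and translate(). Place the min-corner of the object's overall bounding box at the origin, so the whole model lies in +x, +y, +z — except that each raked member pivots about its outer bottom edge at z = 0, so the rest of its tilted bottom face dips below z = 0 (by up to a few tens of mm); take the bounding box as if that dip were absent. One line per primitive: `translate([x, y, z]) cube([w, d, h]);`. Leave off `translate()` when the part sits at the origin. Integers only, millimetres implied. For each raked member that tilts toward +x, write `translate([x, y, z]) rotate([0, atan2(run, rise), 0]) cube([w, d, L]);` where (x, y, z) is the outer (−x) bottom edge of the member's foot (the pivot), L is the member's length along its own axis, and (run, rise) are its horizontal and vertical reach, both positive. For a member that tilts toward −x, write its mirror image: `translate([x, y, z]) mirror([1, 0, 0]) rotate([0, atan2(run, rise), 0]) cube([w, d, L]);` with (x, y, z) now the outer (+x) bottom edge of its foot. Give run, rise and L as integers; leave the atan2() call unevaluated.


translate([210, 0, 720]) cube([116, 714, 82]);
translate([0, 51, 0]) rotate([0, atan2(210, 720), 0]) cube([40, 51, 750]);
translate([536, 51, 0]) mirror([1, 0, 0]) rotate([0, atan2(210, 720), 0]) cube([40, 51, 750]);
translate([0, 612, 0]) rotate([0, atan2(210, 720), 0]) cube([40, 51, 750]);
translate([536, 612, 0]) mirror([1, 0, 0]) rotate([0, atan2(210, 720), 0]) cube([40, 51, 750]);


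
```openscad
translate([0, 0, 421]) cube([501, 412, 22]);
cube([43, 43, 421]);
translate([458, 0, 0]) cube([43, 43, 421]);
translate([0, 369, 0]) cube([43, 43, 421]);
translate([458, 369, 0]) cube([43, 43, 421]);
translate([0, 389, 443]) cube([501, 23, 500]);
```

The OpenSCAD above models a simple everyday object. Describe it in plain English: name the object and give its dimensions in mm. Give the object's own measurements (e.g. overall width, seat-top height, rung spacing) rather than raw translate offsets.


A chair. The seat is a 501×412×22 mm slab with its top at z = 443 mm, on four 43×43 mm corner legs (flush with the seat edges, standing on z = 0). A flat backrest 23 mm thick, 500 mm tall, spans the full seat width and rises from the seat top along its +y edge, rear face flush with the rear of the seat.


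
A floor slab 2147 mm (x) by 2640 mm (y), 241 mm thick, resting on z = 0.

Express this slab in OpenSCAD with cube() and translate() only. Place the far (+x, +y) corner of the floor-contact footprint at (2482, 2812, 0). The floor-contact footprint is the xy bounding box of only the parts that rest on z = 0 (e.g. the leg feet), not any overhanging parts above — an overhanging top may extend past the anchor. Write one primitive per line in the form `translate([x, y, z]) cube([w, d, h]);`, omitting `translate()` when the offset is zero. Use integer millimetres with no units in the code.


translate([335, 172, 0]) cube([2147, 2640, 241]);


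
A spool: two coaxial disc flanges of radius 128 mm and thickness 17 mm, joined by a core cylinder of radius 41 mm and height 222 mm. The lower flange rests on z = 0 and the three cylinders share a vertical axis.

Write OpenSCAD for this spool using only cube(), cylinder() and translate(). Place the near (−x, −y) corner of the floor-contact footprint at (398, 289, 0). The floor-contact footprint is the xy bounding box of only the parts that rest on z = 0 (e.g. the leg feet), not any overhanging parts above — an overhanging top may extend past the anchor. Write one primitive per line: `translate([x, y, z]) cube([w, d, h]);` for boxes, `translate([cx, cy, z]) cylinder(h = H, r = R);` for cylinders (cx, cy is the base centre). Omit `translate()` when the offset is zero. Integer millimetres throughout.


translate([526, 417, 0]) cylinder(h = 17, r = 128);
translate([526, 417, 17]) cylinder(h = 222, r = 41);
translate([526, 417, 239]) cylinder(h = 17, r = 128);


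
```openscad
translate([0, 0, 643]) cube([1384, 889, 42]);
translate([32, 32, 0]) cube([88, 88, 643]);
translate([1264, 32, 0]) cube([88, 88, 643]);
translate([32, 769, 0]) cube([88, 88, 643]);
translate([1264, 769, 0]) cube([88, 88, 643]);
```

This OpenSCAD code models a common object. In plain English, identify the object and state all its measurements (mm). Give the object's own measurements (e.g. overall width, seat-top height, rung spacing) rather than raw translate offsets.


A rectangular dining table. The top is 1384×889×42 mm with its upper surface at z = 685 mm. It stands on four 88×88 mm square legs, each inset 32 mm from the nearest pair of top edges, running from the floor to the underside of the top.


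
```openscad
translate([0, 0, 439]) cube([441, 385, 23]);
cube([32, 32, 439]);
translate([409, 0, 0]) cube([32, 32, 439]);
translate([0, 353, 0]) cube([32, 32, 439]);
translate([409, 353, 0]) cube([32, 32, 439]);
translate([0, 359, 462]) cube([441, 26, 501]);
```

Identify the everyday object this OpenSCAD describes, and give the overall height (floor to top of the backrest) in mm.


A chair. The overall height is 963 mm.

A slab on four corner posts with a tall panel at the back — a chair. The seat slab sits at z = 439 with thickness 23, and the 501 mm backrest starts at the seat top, so the overall height is 439 + 23 + 501 = 963 mm.


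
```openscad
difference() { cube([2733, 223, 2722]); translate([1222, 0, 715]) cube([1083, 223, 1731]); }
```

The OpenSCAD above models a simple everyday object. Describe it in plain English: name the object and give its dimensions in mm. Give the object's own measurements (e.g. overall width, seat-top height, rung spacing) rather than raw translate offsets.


A wall 2733 mm long (x), 223 mm thick (y), 2722 mm tall, with a rectangular window opening cut through it. The opening is 1083 mm wide and 1731 mm tall; its sill is at z = 715 mm and its near (−x) edge is 1222 mm from the wall's −x end. The opening passes through the full wall thickness.


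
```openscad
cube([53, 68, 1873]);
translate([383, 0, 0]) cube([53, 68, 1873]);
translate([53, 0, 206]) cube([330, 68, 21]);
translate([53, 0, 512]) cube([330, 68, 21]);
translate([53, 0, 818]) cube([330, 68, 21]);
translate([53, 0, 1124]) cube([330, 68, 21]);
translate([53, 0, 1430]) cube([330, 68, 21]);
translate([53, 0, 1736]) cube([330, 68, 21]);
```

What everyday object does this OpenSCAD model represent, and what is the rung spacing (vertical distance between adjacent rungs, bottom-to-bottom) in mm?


A ladder. The rung spacing is 306 mm.

Two tall 53×68 posts with 6 short bars between them — a ladder. Adjacent rungs sit at z = 206 and z = 512, so the spacing is 512 − 206 = 306 mm.


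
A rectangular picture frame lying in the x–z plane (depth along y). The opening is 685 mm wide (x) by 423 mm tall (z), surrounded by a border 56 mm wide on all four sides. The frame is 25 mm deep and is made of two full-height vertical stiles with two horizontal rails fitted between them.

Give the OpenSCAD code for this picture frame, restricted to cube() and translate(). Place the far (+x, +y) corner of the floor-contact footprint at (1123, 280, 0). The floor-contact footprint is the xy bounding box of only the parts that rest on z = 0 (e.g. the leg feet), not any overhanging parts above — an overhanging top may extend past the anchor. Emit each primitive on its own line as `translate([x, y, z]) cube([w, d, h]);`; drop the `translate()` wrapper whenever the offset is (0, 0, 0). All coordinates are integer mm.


translate([326, 255, 0]) cube([56, 25, 535]);
translate([1067, 255, 0]) cube([56, 25, 535]);
translate([382, 255, 0]) cube([685, 25, 56]);
translate([382, 255, 479]) cube([685, 25, 56]);


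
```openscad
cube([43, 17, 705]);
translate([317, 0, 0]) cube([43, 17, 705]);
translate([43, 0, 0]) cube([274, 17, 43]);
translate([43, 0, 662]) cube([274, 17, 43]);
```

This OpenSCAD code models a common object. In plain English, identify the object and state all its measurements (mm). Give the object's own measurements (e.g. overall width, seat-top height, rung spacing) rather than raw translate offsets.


A rectangular picture frame lying in the x–z plane (depth along y). The opening is 274 mm wide (x) by 619 mm tall (z), surrounded by a border 43 mm wide on all four sides. The frame is 17 mm deep and is made of two full-height vertical stiles with two horizontal rails fitted between them.


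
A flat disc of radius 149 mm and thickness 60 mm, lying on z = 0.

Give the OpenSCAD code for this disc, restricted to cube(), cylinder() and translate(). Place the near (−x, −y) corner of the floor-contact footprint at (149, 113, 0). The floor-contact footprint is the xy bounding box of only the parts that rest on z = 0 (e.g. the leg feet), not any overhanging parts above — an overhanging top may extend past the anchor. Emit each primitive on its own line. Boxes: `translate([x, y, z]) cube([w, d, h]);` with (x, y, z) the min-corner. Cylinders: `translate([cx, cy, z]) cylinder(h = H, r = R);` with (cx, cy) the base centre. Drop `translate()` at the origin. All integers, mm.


translate([298, 262, 0]) cylinder(h = 60, r = 149);


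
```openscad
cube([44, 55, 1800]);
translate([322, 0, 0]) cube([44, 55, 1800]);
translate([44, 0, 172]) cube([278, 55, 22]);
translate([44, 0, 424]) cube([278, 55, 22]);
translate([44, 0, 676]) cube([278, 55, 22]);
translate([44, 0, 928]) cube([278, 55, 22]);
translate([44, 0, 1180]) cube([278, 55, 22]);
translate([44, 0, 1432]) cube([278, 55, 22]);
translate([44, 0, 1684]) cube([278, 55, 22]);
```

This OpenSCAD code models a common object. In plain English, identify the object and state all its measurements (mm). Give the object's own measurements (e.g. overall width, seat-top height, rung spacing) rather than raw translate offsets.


A straight ladder. Two 44×55 mm vertical rails, 1800 mm tall, stand 366 mm apart (outside-to-outside) with their front faces coplanar on the −y side. 7 rungs, each 55 mm deep and 22 mm tall, span between the inner faces of the rails, front faces flush with the rails. The lowest rung's underside is at z = 172 mm and rungs are spaced 252 mm apart (underside to underside).
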